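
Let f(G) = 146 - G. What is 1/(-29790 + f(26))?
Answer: -1/29670 ≈ -3.3704e-5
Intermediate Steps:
1/(-29790 + f(26)) = 1/(-29790 + (146 - 1*26)) = 1/(-29790 + (146 - 26)) = 1/(-29790 + 120) = 1/(-29670) = -1/29670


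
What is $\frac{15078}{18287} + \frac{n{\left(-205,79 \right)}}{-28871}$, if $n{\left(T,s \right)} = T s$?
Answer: $\frac{731474903}{527963977} \approx 1.3855$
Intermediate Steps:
$\frac{15078}{18287} + \frac{n{\left(-205,79 \right)}}{-28871} = \frac{15078}{18287} + \frac{\left(-205\right) 79}{-28871} = 15078 \cdot \frac{1}{18287} - - \frac{16195}{28871} = \frac{15078}{18287} + \frac{16195}{28871} = \frac{731474903}{527963977}$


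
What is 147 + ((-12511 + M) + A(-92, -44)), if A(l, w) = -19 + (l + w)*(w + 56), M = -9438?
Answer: -23453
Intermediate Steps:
A(l, w) = -19 + (56 + w)*(l + w) (A(l, w) = -19 + (l + w)*(56 + w) = -19 + (56 + w)*(l + w))
147 + ((-12511 + M) + A(-92, -44)) = 147 + ((-12511 - 9438) + (-19 + (-44)² + 56*(-92) + 56*(-44) - 92*(-44))) = 147 + (-21949 + (-19 + 1936 - 5152 - 2464 + 4048)) = 147 + (-21949 - 1651) = 147 - 23600 = -23453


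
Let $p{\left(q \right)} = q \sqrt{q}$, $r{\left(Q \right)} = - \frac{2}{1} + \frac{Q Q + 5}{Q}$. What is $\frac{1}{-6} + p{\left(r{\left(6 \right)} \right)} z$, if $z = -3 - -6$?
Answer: $- \frac{1}{6} + \frac{29 \sqrt{174}}{12} \approx 31.711$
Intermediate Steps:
$z = 3$ ($z = -3 + 6 = 3$)
$r{\left(Q \right)} = -2 + \frac{5 + Q^{2}}{Q}$ ($r{\left(Q \right)} = \left(-2\right) 1 + \frac{Q^{2} + 5}{Q} = -2 + \frac{5 + Q^{2}}{Q}$)
$p{\left(q \right)} = q^{\frac{3}{2}}$
$\frac{1}{-6} + p{\left(r{\left(6 \right)} \right)} z = \frac{1}{-6} + \left(-2 + 6 + \frac{5}{6}\right)^{\frac{3}{2}} \cdot 3 = - \frac{1}{6} + \left(-2 + 6 + 5 \cdot \frac{1}{6}\right)^{\frac{3}{2}} \cdot 3 = - \frac{1}{6} + \left(-2 + 6 + \frac{5}{6}\right)^{\frac{3}{2}} \cdot 3 = - \frac{1}{6} + \left(\frac{29}{6}\right)^{\frac{3}{2}} \cdot 3 = - \frac{1}{6} + \frac{29 \sqrt{174}}{36} \cdot 3 = - \frac{1}{6} + \frac{29 \sqrt{174}}{12}$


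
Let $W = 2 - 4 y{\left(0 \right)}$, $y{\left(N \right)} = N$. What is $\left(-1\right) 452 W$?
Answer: $-904$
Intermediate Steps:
$W = 2$ ($W = 2 - 0 = 2 + 0 = 2$)
$\left(-1\right) 452 W = \left(-1\right) 452 \cdot 2 = \left(-452\right) 2 = -904$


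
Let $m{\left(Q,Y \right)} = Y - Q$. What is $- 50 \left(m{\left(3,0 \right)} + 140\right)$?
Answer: $-6850$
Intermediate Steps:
$- 50 \left(m{\left(3,0 \right)} + 140\right) = - 50 \left(\left(0 - 3\right) + 140\right) = - 50 \left(-3 + 140\right) = \left(-50\right) 137 = -6850$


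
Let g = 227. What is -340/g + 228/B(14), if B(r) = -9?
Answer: -18272/681 ≈ -26.831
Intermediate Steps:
-340/g + 228/B(14) = -340/227 + 228/(-9) = -340*1/227 + 228*(-⅑) = -340/227 - 76/3 = -18272/681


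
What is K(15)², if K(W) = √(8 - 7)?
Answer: 1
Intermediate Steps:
K(W) = 1 (K(W) = √1 = 1)
K(15)² = 1² = 1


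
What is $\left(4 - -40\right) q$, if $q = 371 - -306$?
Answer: $29788$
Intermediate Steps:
$q = 677$ ($q = 371 + 306 = 677$)
$\left(4 - -40\right) q = \left(4 - -40\right) 677 = \left(4 + 40\right) 677 = 44 \cdot 677 = 29788$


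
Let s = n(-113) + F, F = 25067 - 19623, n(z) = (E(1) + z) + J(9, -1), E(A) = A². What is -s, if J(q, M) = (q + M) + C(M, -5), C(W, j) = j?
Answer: -5335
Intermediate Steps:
J(q, M) = -5 + M + q (J(q, M) = (q + M) - 5 = (M + q) - 5 = -5 + M + q)
n(z) = 4 + z (n(z) = (1² + z) + (-5 - 1 + 9) = (1 + z) + 3 = 4 + z)
F = 5444
s = 5335 (s = (4 - 113) + 5444 = -109 + 5444 = 5335)
-s = -1*5335 = -5335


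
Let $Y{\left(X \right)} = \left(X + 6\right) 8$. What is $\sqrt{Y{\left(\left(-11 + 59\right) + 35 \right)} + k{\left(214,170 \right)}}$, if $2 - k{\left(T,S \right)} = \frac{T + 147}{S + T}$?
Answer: $\frac{\sqrt{1642890}}{48} \approx 26.703$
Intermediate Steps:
$Y{\left(X \right)} = 48 + 8 X$ ($Y{\left(X \right)} = \left(6 + X\right) 8 = 48 + 8 X$)
$k{\left(T,S \right)} = 2 - \frac{147 + T}{S + T}$ ($k{\left(T,S \right)} = 2 - \frac{T + 147}{S + T} = 2 - \frac{147 + T}{S + T}$)
$\sqrt{Y{\left(\left(-11 + 59\right) + 35 \right)} + k{\left(214,170 \right)}} = \sqrt{\left(48 + 8 \left(\left(-11 + 59\right) + 35\right)\right) + \frac{-147 + 214 + 2 \cdot 170}{170 + 214}} = \sqrt{\left(48 + 8 \left(48 + 35\right)\right) + \frac{-147 + 214 + 340}{384}} = \sqrt{\left(48 + 8 \cdot 83\right) + \frac{1}{384} \cdot 407} = \sqrt{\left(48 + 664\right) + \frac{407}{384}} = \sqrt{712 + \frac{407}{384}} = \sqrt{\frac{273815}{384}} = \frac{\sqrt{1642890}}{48}$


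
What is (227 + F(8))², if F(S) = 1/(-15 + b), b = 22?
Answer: 2528100/49 ≈ 51594.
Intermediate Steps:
F(S) = ⅐ (F(S) = 1/(-15 + 22) = 1/7 = ⅐)
(227 + F(8))² = (227 + ⅐)² = (1590/7)² = 2528100/49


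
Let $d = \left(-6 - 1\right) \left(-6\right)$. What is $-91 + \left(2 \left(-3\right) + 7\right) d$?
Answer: $-49$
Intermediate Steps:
$d = 42$ ($d = \left(-7\right) \left(-6\right) = 42$)
$-91 + \left(2 \left(-3\right) + 7\right) d = -91 + \left(2 \left(-3\right) + 7\right) 42 = -91 + \left(-6 + 7\right) 42 = -91 + 1 \cdot 42 = -91 + 42 = -49$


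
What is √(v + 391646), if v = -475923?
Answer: I*√84277 ≈ 290.31*I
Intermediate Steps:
√(v + 391646) = √(-475923 + 391646) = √(-84277) = I*√84277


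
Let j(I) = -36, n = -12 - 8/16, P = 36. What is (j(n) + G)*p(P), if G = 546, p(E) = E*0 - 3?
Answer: -1530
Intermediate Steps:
n = -25/2 (n = -12 - 8/16 = -12 - 1*1/2 = -12 - 1/2 = -25/2 ≈ -12.500)
p(E) = -3 (p(E) = 0 - 3 = -3)
(j(n) + G)*p(P) = (-36 + 546)*(-3) = 510*(-3) = -1530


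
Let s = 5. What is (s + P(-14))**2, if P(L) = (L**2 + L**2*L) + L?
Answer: 6538249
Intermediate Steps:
P(L) = L + L**2 + L**3 (P(L) = (L**2 + L**3) + L = L + L**2 + L**3)
(s + P(-14))**2 = (5 - 14*(1 - 14 + (-14)**2))**2 = (5 - 14*(1 - 14 + 196))**2 = (5 - 14*183)**2 = (5 - 2562)**2 = (-2557)**2 = 6538249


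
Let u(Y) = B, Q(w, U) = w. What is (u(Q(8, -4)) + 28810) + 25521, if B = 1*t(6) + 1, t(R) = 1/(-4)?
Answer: 217327/4 ≈ 54332.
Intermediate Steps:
t(R) = -¼
B = ¾ (B = 1*(-¼) + 1 = -¼ + 1 = ¾ ≈ 0.75000)
u(Y) = ¾
(u(Q(8, -4)) + 28810) + 25521 = (¾ + 28810) + 25521 = 115243/4 + 25521 = 217327/4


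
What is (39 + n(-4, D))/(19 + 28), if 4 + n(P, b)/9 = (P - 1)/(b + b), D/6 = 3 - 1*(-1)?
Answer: 33/752 ≈ 0.043883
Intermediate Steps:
D = 24 (D = 6*(3 - 1*(-1)) = 6*(3 + 1) = 6*4 = 24)
n(P, b) = -36 + 9*(-1 + P)/(2*b) (n(P, b) = -36 + 9*((P - 1)/(b + b)) = -36 + 9*((-1 + P)/((2*b))) = -36 + 9*((-1 + P)*(1/(2*b))) = -36 + 9*((-1 + P)/(2*b)) = -36 + 9*(-1 + P)/(2*b))
(39 + n(-4, D))/(19 + 28) = (39 + (9/2)*(-1 - 4 - 8*24)/24)/(19 + 28) = (39 + (9/2)*(1/24)*(-1 - 4 - 192))/47 = (39 + (9/2)*(1/24)*(-197))/47 = (39 - 591/16)/47 = (1/47)*(33/16) = 33/752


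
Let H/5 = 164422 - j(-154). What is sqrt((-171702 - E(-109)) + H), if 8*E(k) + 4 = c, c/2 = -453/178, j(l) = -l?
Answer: sqrt(82332665570)/356 ≈ 806.00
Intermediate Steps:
c = -453/89 (c = 2*(-453/178) = -453/89 ≈ -5.0899)
E(k) = -809/712 (E(k) = -1/2 + (1/8)*(-453/89) = -1/2 - 453/712 = -809/712)
H = 821340 (H = 5*(164422 - (-1)*(-154)) = 5*(164422 - 1*154) = 5*(164422 - 154) = 5*164268 = 821340)
sqrt((-171702 - E(-109)) + H) = sqrt((-171702 - 1*(-809/712)) + 821340) = sqrt((-171702 + 809/712) + 821340) = sqrt(-122251015/712 + 821340) = sqrt(462543065/712) = sqrt(82332665570)/356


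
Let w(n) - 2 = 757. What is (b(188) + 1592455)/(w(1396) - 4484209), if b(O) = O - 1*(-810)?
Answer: -1593453/4483450 ≈ -0.35541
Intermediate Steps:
b(O) = 810 + O (b(O) = O + 810 = 810 + O)
w(n) = 759 (w(n) = 2 + 757 = 759)
(b(188) + 1592455)/(w(1396) - 4484209) = ((810 + 188) + 1592455)/(759 - 4484209) = (998 + 1592455)/(-4483450) = 1593453*(-1/4483450) = -1593453/4483450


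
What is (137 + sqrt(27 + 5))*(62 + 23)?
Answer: 11645 + 340*sqrt(2) ≈ 12126.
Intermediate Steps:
(137 + sqrt(27 + 5))*(62 + 23) = (137 + sqrt(32))*85 = (137 + 4*sqrt(2))*85 = 11645 + 340*sqrt(2)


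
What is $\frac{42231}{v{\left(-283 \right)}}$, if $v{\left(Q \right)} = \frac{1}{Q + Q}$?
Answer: $-23902746$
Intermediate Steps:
$v{\left(Q \right)} = \frac{1}{2 Q}$
$\frac{42231}{v{\left(-283 \right)}} = \frac{42231}{\frac{1}{2} \frac{1}{-283}} = \frac{42231}{\frac{1}{2} \left(- \frac{1}{283}\right)} = \frac{42231}{- \frac{1}{566}} = 42231 \left(-566\right) = -23902746$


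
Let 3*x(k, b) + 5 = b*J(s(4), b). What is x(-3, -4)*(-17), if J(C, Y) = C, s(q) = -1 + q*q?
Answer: 1105/3 ≈ 368.33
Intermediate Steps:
s(q) = -1 + q²
x(k, b) = -5/3 + 5*b (x(k, b) = -5/3 + (b*(-1 + 4²))/3 = -5/3 + (b*(-1 + 16))/3 = -5/3 + (b*15)/3 = -5/3 + (15*b)/3 = -5/3 + 5*b)
x(-3, -4)*(-17) = (-5/3 + 5*(-4))*(-17) = (-5/3 - 20)*(-17) = -65/3*(-17) = 1105/3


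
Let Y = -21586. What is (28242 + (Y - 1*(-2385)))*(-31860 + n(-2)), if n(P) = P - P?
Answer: -288046260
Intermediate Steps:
n(P) = 0
(28242 + (Y - 1*(-2385)))*(-31860 + n(-2)) = (28242 + (-21586 - 1*(-2385)))*(-31860 + 0) = (28242 + (-21586 + 2385))*(-31860) = (28242 - 19201)*(-31860) = 9041*(-31860) = -288046260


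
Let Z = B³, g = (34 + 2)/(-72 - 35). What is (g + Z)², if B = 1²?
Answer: 5041/11449 ≈ 0.44030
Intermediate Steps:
B = 1
g = -36/107 (g = 36/(-107) = 36*(-1/107) = -36/107 ≈ -0.33645)
Z = 1 (Z = 1³ = 1)
(g + Z)² = (-36/107 + 1)² = (71/107)² = 5041/11449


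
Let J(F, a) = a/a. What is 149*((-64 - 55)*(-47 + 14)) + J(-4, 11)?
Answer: 585124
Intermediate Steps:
J(F, a) = 1
149*((-64 - 55)*(-47 + 14)) + J(-4, 11) = 149*((-64 - 55)*(-47 + 14)) + 1 = 149*(-119*(-33)) + 1 = 149*3927 + 1 = 585123 + 1 = 585124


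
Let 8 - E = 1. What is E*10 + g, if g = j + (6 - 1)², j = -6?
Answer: 89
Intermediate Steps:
E = 7 (E = 8 - 1*1 = 8 - 1 = 7)
g = 19 (g = -6 + (6 - 1)² = -6 + 5² = -6 + 25 = 19)
E*10 + g = 7*10 + 19 = 70 + 19 = 89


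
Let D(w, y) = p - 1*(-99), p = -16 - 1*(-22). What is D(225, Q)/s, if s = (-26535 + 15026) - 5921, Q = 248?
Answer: -1/166 ≈ -0.0060241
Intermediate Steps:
s = -17430 (s = -11509 - 5921 = -17430)
p = 6 (p = -16 + 22 = 6)
D(w, y) = 105 (D(w, y) = 6 - 1*(-99) = 6 + 99 = 105)
D(225, Q)/s = 105/(-17430) = 105*(-1/17430) = -1/166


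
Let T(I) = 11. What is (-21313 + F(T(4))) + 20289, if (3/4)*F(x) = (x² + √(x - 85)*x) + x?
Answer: -848 + 44*I*√74/3 ≈ -848.0 + 126.17*I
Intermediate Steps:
F(x) = 4*x/3 + 4*x²/3 + 4*x*√(-85 + x)/3 (F(x) = 4*((x² + √(x - 85)*x) + x)/3 = 4*((x² + √(-85 + x)*x) + x)/3 = 4*((x² + x*√(-85 + x)) + x)/3 = 4*(x + x² + x*√(-85 + x))/3 = 4*x/3 + 4*x²/3 + 4*x*√(-85 + x)/3)
(-21313 + F(T(4))) + 20289 = (-21313 + (4/3)*11*(1 + 11 + √(-85 + 11))) + 20289 = (-21313 + (4/3)*11*(1 + 11 + √(-74))) + 20289 = (-21313 + (4/3)*11*(1 + 11 + I*√74)) + 20289 = (-21313 + (4/3)*11*(12 + I*√74)) + 20289 = (-21313 + (176 + 44*I*√74/3)) + 20289 = (-21137 + 44*I*√74/3) + 20289 = -848 + 44*I*√74/3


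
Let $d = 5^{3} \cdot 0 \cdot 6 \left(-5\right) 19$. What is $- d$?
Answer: $0$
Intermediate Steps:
$d = 0$ ($d = 125 \cdot 0 \left(-5\right) 19 = 125 \cdot 0 \cdot 19 = 0 \cdot 19 = 0$)
$- d = \left(-1\right) 0 = 0$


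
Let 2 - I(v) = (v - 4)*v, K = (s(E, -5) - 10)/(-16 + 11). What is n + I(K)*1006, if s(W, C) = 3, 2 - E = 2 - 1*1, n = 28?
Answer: 142546/25 ≈ 5701.8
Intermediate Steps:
E = 1 (E = 2 - (2 - 1*1) = 2 - (2 - 1) = 2 - 1*1 = 2 - 1 = 1)
K = 7/5 (K = (3 - 10)/(-16 + 11) = -7/(-5) = -7*(-1/5) = 7/5 ≈ 1.4000)
I(v) = 2 - v*(-4 + v) (I(v) = 2 - (v - 4)*v = 2 - (-4 + v)*v = 2 - v*(-4 + v))
n + I(K)*1006 = 28 + (2 - (7/5)**2 + 4*(7/5))*1006 = 28 + (2 - 1*49/25 + 28/5)*1006 = 28 + (2 - 49/25 + 28/5)*1006 = 28 + (141/25)*1006 = 28 + 141846/25 = 142546/25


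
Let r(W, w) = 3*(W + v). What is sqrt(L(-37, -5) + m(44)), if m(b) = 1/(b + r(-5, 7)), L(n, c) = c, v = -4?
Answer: 2*I*sqrt(357)/17 ≈ 2.2229*I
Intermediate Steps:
r(W, w) = -12 + 3*W (r(W, w) = 3*(W - 4) = 3*(-4 + W) = -12 + 3*W)
m(b) = 1/(-27 + b) (m(b) = 1/(b + (-12 + 3*(-5))) = 1/(b + (-12 - 15)) = 1/(b - 27) = 1/(-27 + b))
sqrt(L(-37, -5) + m(44)) = sqrt(-5 + 1/(-27 + 44)) = sqrt(-5 + 1/17) = sqrt(-84/17) = 2*I*sqrt(357)/17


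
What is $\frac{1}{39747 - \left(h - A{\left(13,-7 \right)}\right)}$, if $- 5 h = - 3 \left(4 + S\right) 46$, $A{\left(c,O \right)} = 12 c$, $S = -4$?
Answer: $\frac{1}{39903} \approx 2.5061 \cdot 10^{-5}$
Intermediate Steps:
$h = 0$ ($h = - \frac{- 3 \left(4 - 4\right) 46}{5} = - \frac{\left(-3\right) 0 \cdot 46}{5} = - \frac{0 \cdot 46}{5} = \left(- \frac{1}{5}\right) 0 = 0$)
$\frac{1}{39747 - \left(h - A{\left(13,-7 \right)}\right)} = \frac{1}{39747 + \left(12 \cdot 13 - 0\right)} = \frac{1}{39747 + \left(156 + 0\right)} = \frac{1}{39747 + 156} = \frac{1}{39903}$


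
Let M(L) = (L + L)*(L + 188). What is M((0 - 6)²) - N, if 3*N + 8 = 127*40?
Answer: 43312/3 ≈ 14437.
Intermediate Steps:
M(L) = 2*L*(188 + L) (M(L) = (2*L)*(188 + L) = 2*L*(188 + L))
N = 5072/3 (N = -8/3 + (127*40)/3 = -8/3 + (⅓)*5080 = -8/3 + 5080/3 = 5072/3 ≈ 1690.7)
M((0 - 6)²) - N = 2*(0 - 6)²*(188 + (0 - 6)²) - 1*5072/3 = 2*(-6)²*(188 + (-6)²) - 5072/3 = 2*36*(188 + 36) - 5072/3 = 2*36*224 - 5072/3 = 16128 - 5072/3 = 43312/3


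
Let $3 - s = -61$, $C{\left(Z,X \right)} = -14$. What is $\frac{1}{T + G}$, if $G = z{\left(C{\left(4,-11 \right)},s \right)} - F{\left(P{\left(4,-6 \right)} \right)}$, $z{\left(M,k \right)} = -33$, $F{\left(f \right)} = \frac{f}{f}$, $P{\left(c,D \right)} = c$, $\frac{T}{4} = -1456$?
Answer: $- \frac{1}{5858} \approx -0.00017071$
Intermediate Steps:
$T = -5824$ ($T = 4 \left(-1456\right) = -5824$)
$F{\left(f \right)} = 1$
$s = 64$ ($s = 3 - -61 = 3 + 61 = 64$)
$G = -34$ ($G = -33 - 1 = -34$)
$\frac{1}{T + G} = \frac{1}{-5824 - 34} = \frac{1}{-5858} = - \frac{1}{5858}$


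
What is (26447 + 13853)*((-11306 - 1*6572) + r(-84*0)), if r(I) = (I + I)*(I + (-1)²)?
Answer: -720483400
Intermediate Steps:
r(I) = 2*I*(1 + I) (r(I) = (2*I)*(I + 1) = (2*I)*(1 + I) = 2*I*(1 + I))
(26447 + 13853)*((-11306 - 1*6572) + r(-84*0)) = (26447 + 13853)*((-11306 - 1*6572) + 2*(-84*0)*(1 - 84*0)) = 40300*((-11306 - 6572) + 2*0*(1 + 0)) = 40300*(-17878 + 2*0*1) = 40300*(-17878 + 0) = 40300*(-17878) = -720483400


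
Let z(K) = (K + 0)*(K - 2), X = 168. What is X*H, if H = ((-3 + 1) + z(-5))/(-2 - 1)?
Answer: -1848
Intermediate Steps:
z(K) = K*(-2 + K)
H = -11 (H = ((-3 + 1) - 5*(-2 - 5))/(-2 - 1) = (-2 - 5*(-7))/(-3) = (-2 + 35)*(-⅓) = 33*(-⅓) = -11)
X*H = 168*(-11) = -1848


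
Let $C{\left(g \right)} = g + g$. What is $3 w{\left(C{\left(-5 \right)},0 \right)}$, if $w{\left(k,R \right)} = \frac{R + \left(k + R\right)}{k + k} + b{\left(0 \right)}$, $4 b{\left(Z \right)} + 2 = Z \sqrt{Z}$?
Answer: $0$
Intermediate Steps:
$C{\left(g \right)} = 2 g$
$b{\left(Z \right)} = - \frac{1}{2} + \frac{Z^{\frac{3}{2}}}{4}$ ($b{\left(Z \right)} = - \frac{1}{2} + \frac{Z \sqrt{Z}}{4} = - \frac{1}{2} + \frac{Z^{\frac{3}{2}}}{4}$)
$w{\left(k,R \right)} = - \frac{1}{2} + \frac{k + 2 R}{2 k}$ ($w{\left(k,R \right)} = \frac{R + \left(k + R\right)}{k + k} - \left(\frac{1}{2} - \frac{0^{\frac{3}{2}}}{4}\right) = \frac{R + \left(R + k\right)}{2 k} + \left(- \frac{1}{2} + \frac{1}{4} \cdot 0\right) = \left(k + 2 R\right) \frac{1}{2 k} + \left(- \frac{1}{2} + 0\right) = \frac{k + 2 R}{2 k} - \frac{1}{2} = - \frac{1}{2} + \frac{k + 2 R}{2 k}$)
$3 w{\left(C{\left(-5 \right)},0 \right)} = 3 \frac{0}{2 \left(-5\right)} = 3 \frac{0}{-10} = 3 \cdot 0 \left(- \frac{1}{10}\right) = 3 \cdot 0 = 0$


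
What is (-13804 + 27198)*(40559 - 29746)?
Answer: 144829322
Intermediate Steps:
(-13804 + 27198)*(40559 - 29746) = 13394*10813 = 144829322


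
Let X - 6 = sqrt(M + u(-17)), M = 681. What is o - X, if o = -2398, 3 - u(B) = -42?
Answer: -2404 - 11*sqrt(6) ≈ -2430.9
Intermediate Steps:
u(B) = 45 (u(B) = 3 - 1*(-42) = 3 + 42 = 45)
X = 6 + 11*sqrt(6) (X = 6 + sqrt(681 + 45) = 6 + sqrt(726) = 6 + 11*sqrt(6) ≈ 32.944)
o - X = -2398 - (6 + 11*sqrt(6)) = -2398 + (-6 - 11*sqrt(6)) = -2404 - 11*sqrt(6)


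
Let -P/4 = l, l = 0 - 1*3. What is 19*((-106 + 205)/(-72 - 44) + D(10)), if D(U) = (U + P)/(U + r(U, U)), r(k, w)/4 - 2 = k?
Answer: -1045/116 ≈ -9.0086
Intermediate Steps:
l = -3 (l = 0 - 3 = -3)
r(k, w) = 8 + 4*k
P = 12 (P = -4*(-3) = 12)
D(U) = (12 + U)/(8 + 5*U) (D(U) = (U + 12)/(U + (8 + 4*U)) = (12 + U)/(8 + 5*U))
19*((-106 + 205)/(-72 - 44) + D(10)) = 19*((-106 + 205)/(-72 - 44) + (12 + 10)/(8 + 5*10)) = 19*(99/(-116) + 22/(8 + 50)) = 19*(99*(-1/116) + 22/58) = 19*(-99/116 + (1/58)*22) = 19*(-99/116 + 11/29) = 19*(-55/116) = -1045/116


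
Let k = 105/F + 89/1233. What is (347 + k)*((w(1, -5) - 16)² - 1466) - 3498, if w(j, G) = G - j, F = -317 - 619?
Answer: -22069542893/64116 ≈ -3.4421e+5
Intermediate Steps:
F = -936
k = -5129/128232 (k = 105/(-936) + 89/1233 = 105*(-1/936) + 89*(1/1233) = -35/312 + 89/1233 = -5129/128232 ≈ -0.039998)
(347 + k)*((w(1, -5) - 16)² - 1466) - 3498 = (347 - 5129/128232)*(((-5 - 1*1) - 16)² - 1466) - 3498 = 44491375*(((-5 - 1) - 16)² - 1466)/128232 - 3498 = 44491375*((-6 - 16)² - 1466)/128232 - 3498 = 44491375*((-22)² - 1466)/128232 - 3498 = 44491375*(484 - 1466)/128232 - 3498 = (44491375/128232)*(-982) - 3498 = -21845265125/64116 - 3498 = -22069542893/64116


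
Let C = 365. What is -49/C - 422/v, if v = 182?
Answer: -81474/33215 ≈ -2.4529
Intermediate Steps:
-49/C - 422/v = -49/365 - 422/182 = -49*1/365 - 422*1/182 = -49/365 - 211/91 = -81474/33215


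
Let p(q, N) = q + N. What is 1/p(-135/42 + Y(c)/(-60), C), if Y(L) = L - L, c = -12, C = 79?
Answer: 14/1061 ≈ 0.013195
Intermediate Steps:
Y(L) = 0
p(q, N) = N + q
1/p(-135/42 + Y(c)/(-60), C) = 1/(79 + (-135/42 + 0/(-60))) = 1/(79 + (-135*1/42 + 0*(-1/60))) = 1/(79 + (-45/14 + 0)) = 1/(79 - 45/14) = 1/(1061/14) = 14/1061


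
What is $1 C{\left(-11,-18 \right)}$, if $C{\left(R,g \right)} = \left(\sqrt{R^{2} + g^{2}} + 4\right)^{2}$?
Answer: $\left(4 + \sqrt{445}\right)^{2} \approx 629.76$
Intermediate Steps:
$C{\left(R,g \right)} = \left(4 + \sqrt{R^{2} + g^{2}}\right)^{2}$
$1 C{\left(-11,-18 \right)} = 1 \left(4 + \sqrt{\left(-11\right)^{2} + \left(-18\right)^{2}}\right)^{2} = 1 \left(4 + \sqrt{121 + 324}\right)^{2} = 1 \left(4 + \sqrt{445}\right)^{2} = \left(4 + \sqrt{445}\right)^{2}$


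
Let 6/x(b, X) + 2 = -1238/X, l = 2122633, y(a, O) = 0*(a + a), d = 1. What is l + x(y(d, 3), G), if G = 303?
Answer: 1957066717/922 ≈ 2.1226e+6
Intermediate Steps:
y(a, O) = 0 (y(a, O) = 0*(2*a) = 0)
x(b, X) = 6/(-2 - 1238/X)
l + x(y(d, 3), G) = 2122633 - 3*303/(619 + 303) = 2122633 - 3*303/922 = 2122633 - 3*303*1/922 = 2122633 - 909/922 = 1957066717/922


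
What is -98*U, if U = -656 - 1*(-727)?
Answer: -6958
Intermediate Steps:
U = 71 (U = -656 + 727 = 71)
-98*U = -98*71 = -6958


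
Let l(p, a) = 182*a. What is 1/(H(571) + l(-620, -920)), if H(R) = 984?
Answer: -1/166456 ≈ -6.0076e-6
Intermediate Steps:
1/(H(571) + l(-620, -920)) = 1/(984 + 182*(-920)) = 1/(984 - 167440) = 1/(-166456) = -1/166456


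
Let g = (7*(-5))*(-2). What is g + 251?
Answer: 321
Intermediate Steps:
g = 70 (g = -35*(-2) = 70)
g + 251 = 70 + 251 = 321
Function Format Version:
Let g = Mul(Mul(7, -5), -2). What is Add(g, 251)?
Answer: 321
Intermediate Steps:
g = 70 (g = Mul(-35, -2) = 70)
Add(g, 251) = Add(70, 251) = 321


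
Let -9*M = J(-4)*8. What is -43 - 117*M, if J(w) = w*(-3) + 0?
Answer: 1205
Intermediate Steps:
J(w) = -3*w (J(w) = -3*w + 0 = -3*w)
M = -32/3 (M = -(-3*(-4))*8/9 = -4*8/3 = -⅑*96 = -32/3 ≈ -10.667)
-43 - 117*M = -43 - 117*(-32/3) = -43 + 1248 = 1205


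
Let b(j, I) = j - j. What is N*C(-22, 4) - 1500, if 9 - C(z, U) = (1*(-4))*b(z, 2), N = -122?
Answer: -2598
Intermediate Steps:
b(j, I) = 0
C(z, U) = 9 (C(z, U) = 9 - 1*(-4)*0 = 9 - (-4)*0 = 9 - 1*0 = 9 + 0 = 9)
N*C(-22, 4) - 1500 = -122*9 - 1500 = -1098 - 1500 = -2598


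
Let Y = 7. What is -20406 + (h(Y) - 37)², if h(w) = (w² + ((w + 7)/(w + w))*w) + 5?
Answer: -19830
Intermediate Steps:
h(w) = 17/2 + w² + w/2 (h(w) = (w² + ((7 + w)/((2*w)))*w) + 5 = (w² + ((7 + w)*(1/(2*w)))*w) + 5 = (w² + ((7 + w)/(2*w))*w) + 5 = (w² + (7/2 + w/2)) + 5 = (7/2 + w² + w/2) + 5 = 17/2 + w² + w/2)
-20406 + (h(Y) - 37)² = -20406 + ((17/2 + 7² + (½)*7) - 37)² = -20406 + ((17/2 + 49 + 7/2) - 37)² = -20406 + (61 - 37)² = -20406 + 24² = -20406 + 576 = -19830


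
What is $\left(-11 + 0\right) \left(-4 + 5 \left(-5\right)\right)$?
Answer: $319$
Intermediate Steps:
$\left(-11 + 0\right) \left(-4 + 5 \left(-5\right)\right) = - 11 \left(-4 - 25\right) = \left(-11\right) \left(-29\right) = 319$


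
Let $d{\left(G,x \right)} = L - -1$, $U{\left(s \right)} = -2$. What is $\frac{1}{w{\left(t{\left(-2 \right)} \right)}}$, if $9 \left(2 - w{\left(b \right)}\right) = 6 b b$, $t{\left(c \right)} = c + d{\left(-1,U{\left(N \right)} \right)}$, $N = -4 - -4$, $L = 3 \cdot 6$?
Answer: $- \frac{3}{572} \approx -0.0052448$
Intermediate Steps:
$L = 18$
$N = 0$ ($N = -4 + 4 = 0$)
$d{\left(G,x \right)} = 19$ ($d{\left(G,x \right)} = 18 - -1 = 18 + 1 = 19$)
$t{\left(c \right)} = 19 + c$ ($t{\left(c \right)} = c + 19 = 19 + c$)
$w{\left(b \right)} = 2 - \frac{2 b^{2}}{3}$ ($w{\left(b \right)} = 2 - \frac{6 b b}{9} = 2 - \frac{6 b^{2}}{9} = 2 - \frac{2 b^{2}}{3}$)
$\frac{1}{w{\left(t{\left(-2 \right)} \right)}} = \frac{1}{2 - \frac{2 \left(19 - 2\right)^{2}}{3}} = \frac{1}{2 - \frac{2 \cdot 17^{2}}{3}} = \frac{1}{2 - \frac{578}{3}} = \frac{1}{- \frac{572}{3}} = - \frac{3}{572}$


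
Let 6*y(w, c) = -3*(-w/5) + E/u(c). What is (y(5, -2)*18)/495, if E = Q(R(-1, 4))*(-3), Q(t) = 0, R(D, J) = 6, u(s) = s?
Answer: 1/55 ≈ 0.018182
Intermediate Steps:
E = 0 (E = 0*(-3) = 0)
y(w, c) = w/10 (y(w, c) = (-3*(-w/5) + 0/c)/6 = (-3*(-w/5) + 0)/6 = (-(-3)*w/5 + 0)/6 = (3*w/5 + 0)/6 = (3*w/5)/6 = w/10)
(y(5, -2)*18)/495 = (((⅒)*5)*18)/495 = ((½)*18)*(1/495) = 9*(1/495) = 1/55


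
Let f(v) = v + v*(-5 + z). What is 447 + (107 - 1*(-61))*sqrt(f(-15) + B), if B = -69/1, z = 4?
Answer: 447 + 168*I*sqrt(69) ≈ 447.0 + 1395.5*I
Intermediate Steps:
B = -69 (B = -69*1 = -69)
f(v) = 0 (f(v) = v + v*(-5 + 4) = v + v*(-1) = v - v = 0)
447 + (107 - 1*(-61))*sqrt(f(-15) + B) = 447 + (107 - 1*(-61))*sqrt(0 - 69) = 447 + (107 + 61)*sqrt(-69) = 447 + 168*(I*sqrt(69)) = 447 + 168*I*sqrt(69)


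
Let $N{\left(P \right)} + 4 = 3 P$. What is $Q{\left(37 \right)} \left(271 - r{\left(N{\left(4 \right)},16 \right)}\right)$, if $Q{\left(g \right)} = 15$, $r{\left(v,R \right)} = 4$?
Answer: $4005$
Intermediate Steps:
$N{\left(P \right)} = -4 + 3 P$
$Q{\left(37 \right)} \left(271 - r{\left(N{\left(4 \right)},16 \right)}\right) = 15 \left(271 - 4\right) = 15 \cdot 267 = 4005$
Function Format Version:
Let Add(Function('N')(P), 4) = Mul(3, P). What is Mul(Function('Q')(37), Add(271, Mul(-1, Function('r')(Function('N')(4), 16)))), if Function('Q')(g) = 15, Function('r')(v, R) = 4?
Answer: 4005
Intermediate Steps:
Function('N')(P) = Add(-4, Mul(3, P))
Mul(Function('Q')(37), Add(271, Mul(-1, Function('r')(Function('N')(4), 16)))) = Mul(15, Add(271, Mul(-1, 4))) = Mul(15, Add(271, -4)) = Mul(15, 267) = 4005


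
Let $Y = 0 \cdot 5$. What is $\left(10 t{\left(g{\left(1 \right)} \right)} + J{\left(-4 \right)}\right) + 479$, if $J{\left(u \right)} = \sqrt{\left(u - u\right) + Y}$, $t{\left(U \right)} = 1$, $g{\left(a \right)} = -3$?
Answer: $489$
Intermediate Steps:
$Y = 0$
$J{\left(u \right)} = 0$ ($J{\left(u \right)} = \sqrt{\left(u - u\right) + 0} = \sqrt{0 + 0} = \sqrt{0} = 0$)
$\left(10 t{\left(g{\left(1 \right)} \right)} + J{\left(-4 \right)}\right) + 479 = \left(10 \cdot 1 + 0\right) + 479 = \left(10 + 0\right) + 479 = 10 + 479 = 489$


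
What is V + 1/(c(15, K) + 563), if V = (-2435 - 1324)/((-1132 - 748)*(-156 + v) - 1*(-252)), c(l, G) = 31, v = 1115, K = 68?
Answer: 288251/76484628 ≈ 0.0037687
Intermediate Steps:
V = 537/257524 (V = (-2435 - 1324)/((-1132 - 748)*(-156 + 1115) - 1*(-252)) = -3759/(-1880*959 + 252) = -3759/(-1802920 + 252) = -3759/(-1802668) = -3759*(-1/1802668) = 537/257524 ≈ 0.0020852)
V + 1/(c(15, K) + 563) = 537/257524 + 1/(31 + 563) = 537/257524 + 1/594 = 288251/76484628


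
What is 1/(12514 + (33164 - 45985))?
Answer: -1/307 ≈ -0.0032573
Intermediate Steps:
1/(12514 + (33164 - 45985)) = 1/(12514 - 12821) = 1/(-307) = -1/307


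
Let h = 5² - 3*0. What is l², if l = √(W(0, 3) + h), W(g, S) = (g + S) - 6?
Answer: 22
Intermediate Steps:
h = 25 (h = 25 + 0 = 25)
W(g, S) = -6 + S + g (W(g, S) = (S + g) - 6 = -6 + S + g)
l = √22 (l = √((-6 + 3 + 0) + 25) = √(-3 + 25) = √22 ≈ 4.6904)
l² = (√22)² = 22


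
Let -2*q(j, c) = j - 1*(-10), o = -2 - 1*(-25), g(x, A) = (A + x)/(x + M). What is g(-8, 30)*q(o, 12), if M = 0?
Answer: 363/8 ≈ 45.375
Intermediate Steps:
g(x, A) = (A + x)/x (g(x, A) = (A + x)/(x + 0) = (A + x)/x)
o = 23 (o = -2 + 25 = 23)
q(j, c) = -5 - j/2 (q(j, c) = -(j - 1*(-10))/2 = -(j + 10)/2 = -(10 + j)/2 = -5 - j/2)
g(-8, 30)*q(o, 12) = ((30 - 8)/(-8))*(-5 - ½*23) = (-⅛*22)*(-5 - 23/2) = -11/4*(-33/2) = 363/8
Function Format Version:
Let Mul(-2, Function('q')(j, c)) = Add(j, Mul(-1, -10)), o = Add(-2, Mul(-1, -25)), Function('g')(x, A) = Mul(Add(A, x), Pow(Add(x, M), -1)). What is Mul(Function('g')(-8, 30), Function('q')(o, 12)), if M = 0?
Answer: Rational(363, 8) ≈ 45.375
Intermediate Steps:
Function('g')(x, A) = Mul(Pow(x, -1), Add(A, x)) (Function('g')(x, A) = Mul(Add(A, x), Pow(Add(x, 0), -1)) = Mul(Add(A, x), Pow(x, -1)) = Mul(Pow(x, -1), Add(A, x)))
o = 23 (o = Add(-2, 25) = 23)
Function('q')(j, c) = Add(-5, Mul(Rational(-1, 2), j)) (Function('q')(j, c) = Mul(Rational(-1, 2), Add(j, Mul(-1, -10))) = Mul(Rational(-1, 2), Add(j, 10)) = Mul(Rational(-1, 2), Add(10, j)) = Add(-5, Mul(Rational(-1, 2), j)))
Mul(Function('g')(-8, 30), Function('q')(o, 12)) = Mul(Mul(Pow(-8, -1), Add(30, -8)), Add(-5, Mul(Rational(-1, 2), 23))) = Mul(Mul(Rational(-1, 8), 22), Add(-5, Rational(-23, 2))) = Mul(Rational(-11, 4), Rational(-33, 2)) = Rational(363, 8)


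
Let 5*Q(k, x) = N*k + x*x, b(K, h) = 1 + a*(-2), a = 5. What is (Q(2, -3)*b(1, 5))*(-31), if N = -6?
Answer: -837/5 ≈ -167.40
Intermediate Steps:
b(K, h) = -9 (b(K, h) = 1 + 5*(-2) = 1 - 10 = -9)
Q(k, x) = -6*k/5 + x**2/5 (Q(k, x) = (-6*k + x*x)/5 = (-6*k + x**2)/5 = (x**2 - 6*k)/5 = -6*k/5 + x**2/5)
(Q(2, -3)*b(1, 5))*(-31) = ((-6/5*2 + (1/5)*(-3)**2)*(-9))*(-31) = ((-12/5 + (1/5)*9)*(-9))*(-31) = ((-12/5 + 9/5)*(-9))*(-31) = -3/5*(-9)*(-31) = (27/5)*(-31) = -837/5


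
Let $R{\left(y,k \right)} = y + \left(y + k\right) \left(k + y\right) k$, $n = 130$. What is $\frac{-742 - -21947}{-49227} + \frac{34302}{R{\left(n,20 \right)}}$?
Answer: $- \frac{3928211048}{11079274755} \approx -0.35455$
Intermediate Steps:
$R{\left(y,k \right)} = y + k \left(k + y\right)^{2}$ ($R{\left(y,k \right)} = y + \left(k + y\right) \left(k + y\right) k = y + \left(k + y\right)^{2} k = y + k \left(k + y\right)^{2}$)
$\frac{-742 - -21947}{-49227} + \frac{34302}{R{\left(n,20 \right)}} = \frac{-742 - -21947}{-49227} + \frac{34302}{130 + 20 \left(20 + 130\right)^{2}} = \left(-742 + 21947\right) \left(- \frac{1}{49227}\right) + \frac{34302}{130 + 20 \cdot 150^{2}} = 21205 \left(- \frac{1}{49227}\right) + \frac{34302}{130 + 20 \cdot 22500} = - \frac{21205}{49227} + \frac{34302}{130 + 450000} = - \frac{21205}{49227} + \frac{34302}{450130} = - \frac{21205}{49227} + 34302 \cdot \frac{1}{450130} = - \frac{21205}{49227} + \frac{17151}{225065} = - \frac{3928211048}{11079274755}$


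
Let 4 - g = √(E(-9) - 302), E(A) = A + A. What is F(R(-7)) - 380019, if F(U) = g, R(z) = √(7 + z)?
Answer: -380015 - 8*I*√5 ≈ -3.8002e+5 - 17.889*I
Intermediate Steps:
E(A) = 2*A
g = 4 - 8*I*√5 (g = 4 - √(2*(-9) - 302) = 4 - √(-18 - 302) = 4 - √(-320) = 4 - 8*I*√5 ≈ 4.0 - 17.889*I)
F(U) = 4 - 8*I*√5
F(R(-7)) - 380019 = (4 - 8*I*√5) - 380019 = -380015 - 8*I*√5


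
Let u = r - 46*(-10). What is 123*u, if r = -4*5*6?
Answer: 41820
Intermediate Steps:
r = -120 (r = -20*6 = -120)
u = 340 (u = -120 - 46*(-10) = -120 - 1*(-460) = -120 + 460 = 340)
123*u = 123*340 = 41820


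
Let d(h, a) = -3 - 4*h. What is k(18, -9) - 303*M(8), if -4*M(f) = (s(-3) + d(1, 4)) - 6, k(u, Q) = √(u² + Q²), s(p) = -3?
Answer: -1212 + 9*√5 ≈ -1191.9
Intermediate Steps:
k(u, Q) = √(Q² + u²)
M(f) = 4 (M(f) = -((-3 + (-3 - 4*1)) - 6)/4 = -((-3 + (-3 - 4)) - 6)/4 = -((-3 - 7) - 6)/4 = -(-10 - 6)/4 = -¼*(-16) = 4)
k(18, -9) - 303*M(8) = √((-9)² + 18²) - 303*4 = √(81 + 324) - 1212 = √405 - 1212 = 9*√5 - 1212 = -1212 + 9*√5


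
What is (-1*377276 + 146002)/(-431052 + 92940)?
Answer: 115637/169056 ≈ 0.68402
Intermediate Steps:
(-1*377276 + 146002)/(-431052 + 92940) = (-377276 + 146002)/(-338112) = -231274*(-1/338112) = 115637/169056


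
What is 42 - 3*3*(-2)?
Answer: 60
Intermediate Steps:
42 - 3*3*(-2) = 42 - 9*(-2) = 42 + 18 = 60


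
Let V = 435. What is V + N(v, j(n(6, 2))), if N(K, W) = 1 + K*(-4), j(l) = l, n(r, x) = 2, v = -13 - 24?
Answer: 584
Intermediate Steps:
v = -37
N(K, W) = 1 - 4*K
V + N(v, j(n(6, 2))) = 435 + (1 - 4*(-37)) = 435 + (1 + 148) = 435 + 149 = 584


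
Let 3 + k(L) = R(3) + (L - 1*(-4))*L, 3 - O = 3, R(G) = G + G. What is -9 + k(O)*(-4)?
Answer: -21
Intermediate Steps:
R(G) = 2*G
O = 0 (O = 3 - 1*3 = 3 - 3 = 0)
k(L) = 3 + L*(4 + L) (k(L) = -3 + (2*3 + (L - 1*(-4))*L) = -3 + (6 + (L + 4)*L) = -3 + (6 + (4 + L)*L) = -3 + (6 + L*(4 + L)) = 3 + L*(4 + L))
-9 + k(O)*(-4) = -9 + (3 + 0² + 4*0)*(-4) = -9 + (3 + 0 + 0)*(-4) = -9 + 3*(-4) = -9 - 12 = -21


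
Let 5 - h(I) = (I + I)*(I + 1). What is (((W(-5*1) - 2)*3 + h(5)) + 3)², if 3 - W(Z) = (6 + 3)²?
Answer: 85264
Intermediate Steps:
W(Z) = -78 (W(Z) = 3 - (6 + 3)² = 3 - 1*9² = 3 - 1*81 = 3 - 81 = -78)
h(I) = 5 - 2*I*(1 + I) (h(I) = 5 - (I + I)*(I + 1) = 5 - 2*I*(1 + I))
(((W(-5*1) - 2)*3 + h(5)) + 3)² = (((-78 - 2)*3 + (5 - 2*5 - 2*5²)) + 3)² = ((-80*3 + (5 - 10 - 2*25)) + 3)² = ((-240 + (5 - 10 - 50)) + 3)² = ((-240 - 55) + 3)² = (-295 + 3)² = (-292)² = 85264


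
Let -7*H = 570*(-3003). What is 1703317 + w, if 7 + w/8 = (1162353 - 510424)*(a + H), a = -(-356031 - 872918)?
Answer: 7684831231189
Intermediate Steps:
H = 244530 (H = -570*(-3003)/7 = -1/7*(-1711710) = 244530)
a = 1228949 (a = -1*(-1228949) = 1228949)
w = 7684829527872 (w = -56 + 8*((1162353 - 510424)*(1228949 + 244530)) = -56 + 8*(651929*1473479) = -56 + 8*960603690991 = -56 + 7684829527928 = 7684829527872)
1703317 + w = 1703317 + 7684829527872 = 7684831231189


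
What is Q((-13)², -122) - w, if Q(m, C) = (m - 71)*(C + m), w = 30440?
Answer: -25834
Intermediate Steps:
Q(m, C) = (-71 + m)*(C + m)
Q((-13)², -122) - w = (((-13)²)² - 71*(-122) - 71*(-13)² - 122*(-13)²) - 1*30440 = (169² + 8662 - 71*169 - 122*169) - 30440 = (28561 + 8662 - 11999 - 20618) - 30440 = 4606 - 30440 = -25834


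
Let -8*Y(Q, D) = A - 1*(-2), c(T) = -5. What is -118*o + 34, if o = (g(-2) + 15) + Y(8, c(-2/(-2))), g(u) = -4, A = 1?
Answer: -4879/4 ≈ -1219.8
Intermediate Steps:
Y(Q, D) = -3/8 (Y(Q, D) = -(1 - 1*(-2))/8 = -(1 + 2)/8 = -1/8*3 = -3/8)
o = 85/8 (o = (-4 + 15) - 3/8 = 11 - 3/8 = 85/8 ≈ 10.625)
-118*o + 34 = -118*85/8 + 34 = -5015/4 + 34 = -4879/4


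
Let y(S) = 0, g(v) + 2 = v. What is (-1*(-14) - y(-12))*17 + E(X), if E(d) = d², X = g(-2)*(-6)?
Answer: 814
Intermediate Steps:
g(v) = -2 + v
X = 24 (X = (-2 - 2)*(-6) = -4*(-6) = 24)
(-1*(-14) - y(-12))*17 + E(X) = (-1*(-14) - 1*0)*17 + 24² = (14 + 0)*17 + 576 = 14*17 + 576 = 238 + 576 = 814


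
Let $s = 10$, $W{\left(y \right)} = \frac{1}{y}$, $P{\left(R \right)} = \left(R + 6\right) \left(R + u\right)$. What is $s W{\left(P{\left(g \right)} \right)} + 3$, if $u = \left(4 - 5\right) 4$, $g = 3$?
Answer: $\frac{17}{9} \approx 1.8889$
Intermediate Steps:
$u = -4$ ($u = \left(-1\right) 4 = -4$)
$P{\left(R \right)} = \left(-4 + R\right) \left(6 + R\right)$ ($P{\left(R \right)} = \left(R + 6\right) \left(R - 4\right) = \left(6 + R\right) \left(-4 + R\right) = \left(-4 + R\right) \left(6 + R\right)$)
$s W{\left(P{\left(g \right)} \right)} + 3 = \frac{10}{-24 + 3^{2} + 2 \cdot 3} + 3 = \frac{10}{-24 + 9 + 6} + 3 = \frac{10}{-9} + 3 = 10 \left(- \frac{1}{9}\right) + 3 = - \frac{10}{9} + 3 = \frac{17}{9}$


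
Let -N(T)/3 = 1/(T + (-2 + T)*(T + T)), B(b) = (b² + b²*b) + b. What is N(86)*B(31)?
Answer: -92349/14534 ≈ -6.3540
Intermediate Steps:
B(b) = b + b² + b³ (B(b) = (b² + b³) + b = b + b² + b³)
N(T) = -3/(T + 2*T*(-2 + T)) (N(T) = -3/(T + (-2 + T)*(T + T)) = -3/(T + (-2 + T)*(2*T)) = -3/(T + 2*T*(-2 + T)))
N(86)*B(31) = (-3/(86*(-3 + 2*86)))*(31*(1 + 31 + 31²)) = (-3*1/86/(-3 + 172))*(31*(1 + 31 + 961)) = (-3*1/86/169)*(31*993) = -3*1/86*1/169*30783 = -3/14534*30783 = -92349/14534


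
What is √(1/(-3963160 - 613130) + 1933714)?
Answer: √40496670402337891110/4576290 ≈ 1390.6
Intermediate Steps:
√(1/(-3963160 - 613130) + 1933714) = √(1/(-4576290) + 1933714) = √(-1/4576290 + 1933714) = √(8849236041059/4576290) = √40496670402337891110/4576290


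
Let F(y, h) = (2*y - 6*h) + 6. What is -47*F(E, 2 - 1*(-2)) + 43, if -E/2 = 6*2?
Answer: 3145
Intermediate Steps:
E = -24 (E = -12*2 = -2*12 = -24)
F(y, h) = 6 - 6*h + 2*y (F(y, h) = (-6*h + 2*y) + 6 = 6 - 6*h + 2*y)
-47*F(E, 2 - 1*(-2)) + 43 = -47*(6 - 6*(2 - 1*(-2)) + 2*(-24)) + 43 = -47*(6 - 6*(2 + 2) - 48) + 43 = -47*(6 - 6*4 - 48) + 43 = -47*(6 - 24 - 48) + 43 = -47*(-66) + 43 = 3102 + 43 = 3145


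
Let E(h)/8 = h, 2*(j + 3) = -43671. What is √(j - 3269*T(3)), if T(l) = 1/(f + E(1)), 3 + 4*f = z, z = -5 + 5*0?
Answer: 5*I*√8058/3 ≈ 149.61*I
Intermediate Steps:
j = -43677/2 (j = -3 + (½)*(-43671) = -3 - 43671/2 = -43677/2 ≈ -21839.)
z = -5 (z = -5 + 0 = -5)
f = -2 (f = -¾ + (¼)*(-5) = -¾ - 5/4 = -2)
E(h) = 8*h
T(l) = ⅙ (T(l) = 1/(-2 + 8*1) = 1/(-2 + 8) = 1/6 = ⅙)
√(j - 3269*T(3)) = √(-43677/2 - 3269*⅙) = √(-43677/2 - 3269/6) = √(-67150/3) = 5*I*√8058/3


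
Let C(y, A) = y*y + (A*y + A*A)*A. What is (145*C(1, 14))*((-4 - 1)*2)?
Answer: -4264450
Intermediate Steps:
C(y, A) = y² + A*(A² + A*y) (C(y, A) = y² + (A*y + A²)*A = y² + (A² + A*y)*A = y² + A*(A² + A*y))
(145*C(1, 14))*((-4 - 1)*2) = (145*(14³ + 1² + 1*14²))*((-4 - 1)*2) = (145*(2744 + 1 + 1*196))*(-5*2) = (145*(2744 + 1 + 196))*(-10) = (145*2941)*(-10) = 426445*(-10) = -4264450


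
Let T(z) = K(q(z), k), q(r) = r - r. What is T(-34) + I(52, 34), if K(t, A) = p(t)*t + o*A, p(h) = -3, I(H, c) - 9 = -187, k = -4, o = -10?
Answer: -138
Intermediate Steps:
I(H, c) = -178 (I(H, c) = 9 - 187 = -178)
q(r) = 0
K(t, A) = -10*A - 3*t (K(t, A) = -3*t - 10*A = -10*A - 3*t)
T(z) = 40 (T(z) = -10*(-4) - 3*0 = 40 + 0 = 40)
T(-34) + I(52, 34) = 40 - 178 = -138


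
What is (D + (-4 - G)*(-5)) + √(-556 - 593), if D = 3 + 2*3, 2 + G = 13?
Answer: 84 + I*√1149 ≈ 84.0 + 33.897*I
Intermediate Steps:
G = 11 (G = -2 + 13 = 11)
D = 9 (D = 3 + 6 = 9)
(D + (-4 - G)*(-5)) + √(-556 - 593) = (9 + (-4 - 1*11)*(-5)) + √(-556 - 593) = (9 + (-4 - 11)*(-5)) + √(-1149) = (9 - 15*(-5)) + I*√1149 = (9 + 75) + I*√1149 = 84 + I*√1149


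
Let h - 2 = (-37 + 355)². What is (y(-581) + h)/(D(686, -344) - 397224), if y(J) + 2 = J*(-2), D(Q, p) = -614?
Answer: -51143/198919 ≈ -0.25710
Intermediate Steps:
y(J) = -2 - 2*J (y(J) = -2 + J*(-2) = -2 - 2*J)
h = 101126 (h = 2 + (-37 + 355)² = 2 + 318² = 2 + 101124 = 101126)
(y(-581) + h)/(D(686, -344) - 397224) = ((-2 - 2*(-581)) + 101126)/(-614 - 397224) = ((-2 + 1162) + 101126)/(-397838) = (1160 + 101126)*(-1/397838) = 102286*(-1/397838) = -51143/198919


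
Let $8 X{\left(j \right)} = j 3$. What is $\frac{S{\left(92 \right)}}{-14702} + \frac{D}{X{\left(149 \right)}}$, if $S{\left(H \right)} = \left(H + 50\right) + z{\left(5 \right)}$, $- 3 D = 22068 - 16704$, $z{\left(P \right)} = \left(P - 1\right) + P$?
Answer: $- \frac{470615}{14702} \approx -32.01$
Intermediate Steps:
$X{\left(j \right)} = \frac{3 j}{8}$ ($X{\left(j \right)} = \frac{j 3}{8} = \frac{3 j}{8}$)
$z{\left(P \right)} = -1 + 2 P$ ($z{\left(P \right)} = \left(-1 + P\right) + P = -1 + 2 P$)
$D = -1788$ ($D = - \frac{22068 - 16704}{3} = \left(- \frac{1}{3}\right) 5364 = -1788$)
$S{\left(H \right)} = 59 + H$ ($S{\left(H \right)} = \left(H + 50\right) + \left(-1 + 2 \cdot 5\right) = \left(50 + H\right) + \left(-1 + 10\right) = \left(50 + H\right) + 9 = 59 + H$)
$\frac{S{\left(92 \right)}}{-14702} + \frac{D}{X{\left(149 \right)}} = \frac{59 + 92}{-14702} - \frac{1788}{\frac{3}{8} \cdot 149} = 151 \left(- \frac{1}{14702}\right) - \frac{1788}{\frac{447}{8}} = - \frac{151}{14702} - 32 = - \frac{470615}{14702}$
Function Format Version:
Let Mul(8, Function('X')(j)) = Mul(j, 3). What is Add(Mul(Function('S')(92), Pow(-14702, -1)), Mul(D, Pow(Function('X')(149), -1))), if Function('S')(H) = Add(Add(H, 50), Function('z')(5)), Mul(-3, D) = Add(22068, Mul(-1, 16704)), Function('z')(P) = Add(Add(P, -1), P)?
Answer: Rational(-470615, 14702) ≈ -32.010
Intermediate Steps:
Function('X')(j) = Mul(Rational(3, 8), j) (Function('X')(j) = Mul(Rational(1, 8), Mul(j, 3)) = Mul(Rational(1, 8), Mul(3, j)) = Mul(Rational(3, 8), j))
Function('z')(P) = Add(-1, Mul(2, P)) (Function('z')(P) = Add(Add(-1, P), P) = Add(-1, Mul(2, P)))
D = -1788 (D = Mul(Rational(-1, 3), Add(22068, Mul(-1, 16704))) = Mul(Rational(-1, 3), Add(22068, -16704)) = Mul(Rational(-1, 3), 5364) = -1788)
Function('S')(H) = Add(59, H) (Function('S')(H) = Add(Add(H, 50), Add(-1, Mul(2, 5))) = Add(Add(50, H), Add(-1, 10)) = Add(Add(50, H), 9) = Add(59, H))
Add(Mul(Function('S')(92), Pow(-14702, -1)), Mul(D, Pow(Function('X')(149), -1))) = Add(Mul(Add(59, 92), Pow(-14702, -1)), Mul(-1788, Pow(Mul(Rational(3, 8), 149), -1))) = Add(Mul(151, Rational(-1, 14702)), Mul(-1788, Pow(Rational(447, 8), -1))) = Add(Rational(-151, 14702), Mul(-1788, Rational(8, 447))) = Add(Rational(-151, 14702), -32) = Rational(-470615, 14702)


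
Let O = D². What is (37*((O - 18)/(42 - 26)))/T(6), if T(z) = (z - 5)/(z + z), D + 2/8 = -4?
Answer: 111/64 ≈ 1.7344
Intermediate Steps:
D = -17/4 (D = -¼ - 4 = -17/4 ≈ -4.2500)
T(z) = (-5 + z)/(2*z) (T(z) = (-5 + z)/((2*z)) = (-5 + z)*(1/(2*z)) = (-5 + z)/(2*z))
O = 289/16 (O = (-17/4)² = 289/16 ≈ 18.063)
(37*((O - 18)/(42 - 26)))/T(6) = (37*((289/16 - 18)/(42 - 26)))/(((½)*(-5 + 6)/6)) = (37*((1/16)/16))/(((½)*(⅙)*1)) = (37*((1/16)*(1/16)))/(1/12) = (37*(1/256))*12 = (37/256)*12 = 111/64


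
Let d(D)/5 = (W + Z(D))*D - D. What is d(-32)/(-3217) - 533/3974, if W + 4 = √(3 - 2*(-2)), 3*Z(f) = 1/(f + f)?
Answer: -7345759/19176537 + 160*√7/3217 ≈ -0.25147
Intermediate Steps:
Z(f) = 1/(6*f) (Z(f) = 1/(3*(f + f)) = 1/(3*((2*f))) = (1/(2*f))/3 = 1/(6*f))
W = -4 + √7 (W = -4 + √(3 - 2*(-2)) = -4 + √(3 + 4) = -4 + √7 ≈ -1.3542)
d(D) = -5*D + 5*D*(-4 + √7 + 1/(6*D)) (d(D) = 5*(((-4 + √7) + 1/(6*D))*D - D) = 5*((-4 + √7 + 1/(6*D))*D - D) = 5*(D*(-4 + √7 + 1/(6*D)) - D) = 5*(-D + D*(-4 + √7 + 1/(6*D))) = -5*D + 5*D*(-4 + √7 + 1/(6*D)))
d(-32)/(-3217) - 533/3974 = (⅚ + 5*(-32)*(-5 + √7))/(-3217) - 533/3974 = (⅚ + (800 - 160*√7))*(-1/3217) - 533*1/3974 = (4805/6 - 160*√7)*(-1/3217) - 533/3974 = (-4805/19302 + 160*√7/3217) - 533/3974 = -7345759/19176537 + 160*√7/3217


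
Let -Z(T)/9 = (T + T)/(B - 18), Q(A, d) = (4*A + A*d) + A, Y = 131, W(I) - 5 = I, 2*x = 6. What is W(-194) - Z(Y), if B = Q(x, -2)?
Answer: -451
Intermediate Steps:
x = 3 (x = (½)*6 = 3)
W(I) = 5 + I
Q(A, d) = 5*A + A*d
B = 9 (B = 3*(5 - 2) = 3*3 = 9)
Z(T) = 2*T (Z(T) = -9*(T + T)/(9 - 18) = -9*2*T/(-9) = -9*2*T*(-1)/9 = -(-2)*T = 2*T)
W(-194) - Z(Y) = (5 - 194) - 2*131 = -189 - 1*262 = -189 - 262 = -451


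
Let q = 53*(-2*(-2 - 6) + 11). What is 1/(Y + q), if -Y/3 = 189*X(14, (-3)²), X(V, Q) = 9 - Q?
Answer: 1/1431 ≈ 0.00069881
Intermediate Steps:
Y = 0 (Y = -567*(9 - 1*(-3)²) = -567*(9 - 1*9) = -567*(9 - 9) = -567*0 = -3*0 = 0)
q = 1431 (q = 53*(-2*(-8) + 11) = 53*(16 + 11) = 53*27 = 1431)
1/(Y + q) = 1/(0 + 1431) = 1/1431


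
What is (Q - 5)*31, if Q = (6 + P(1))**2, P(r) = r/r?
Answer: 1364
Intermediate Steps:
P(r) = 1
Q = 49 (Q = (6 + 1)**2 = 7**2 = 49)
(Q - 5)*31 = (49 - 5)*31 = 44*31 = 1364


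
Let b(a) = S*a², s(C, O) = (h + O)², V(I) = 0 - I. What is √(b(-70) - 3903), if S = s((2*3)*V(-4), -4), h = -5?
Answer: √392997 ≈ 626.89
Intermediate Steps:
V(I) = -I
s(C, O) = (-5 + O)²
S = 81 (S = (-5 - 4)² = (-9)² = 81)
b(a) = 81*a²
√(b(-70) - 3903) = √(81*(-70)² - 3903) = √(81*4900 - 3903) = √(396900 - 3903) = √392997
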